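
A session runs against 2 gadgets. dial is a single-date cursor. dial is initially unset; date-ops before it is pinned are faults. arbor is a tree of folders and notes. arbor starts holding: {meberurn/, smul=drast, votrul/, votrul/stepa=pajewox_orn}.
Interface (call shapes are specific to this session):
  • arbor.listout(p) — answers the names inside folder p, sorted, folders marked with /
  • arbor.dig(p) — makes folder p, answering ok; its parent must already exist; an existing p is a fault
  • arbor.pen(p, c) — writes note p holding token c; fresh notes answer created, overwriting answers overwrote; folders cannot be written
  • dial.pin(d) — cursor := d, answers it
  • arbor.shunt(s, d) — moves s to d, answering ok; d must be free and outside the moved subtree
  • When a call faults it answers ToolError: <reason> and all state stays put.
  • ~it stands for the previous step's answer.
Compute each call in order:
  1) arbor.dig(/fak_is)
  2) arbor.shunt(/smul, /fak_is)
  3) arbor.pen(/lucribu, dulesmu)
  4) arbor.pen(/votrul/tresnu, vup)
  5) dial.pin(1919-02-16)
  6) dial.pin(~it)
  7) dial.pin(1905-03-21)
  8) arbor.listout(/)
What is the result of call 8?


Answer: [fak_is/, lucribu, meberurn/, smul, votrul/]

Derivation:
$ arbor.dig /fak_is
  ok
$ arbor.shunt /smul /fak_is
  ToolError: exists
$ arbor.pen /lucribu dulesmu
  created
$ arbor.pen /votrul/tresnu vup
  created
$ dial.pin 1919-02-16
  1919-02-16
$ dial.pin ~it
  1919-02-16
$ dial.pin 1905-03-21
  1905-03-21
$ arbor.listout /
  [fak_is/, lucribu, meberurn/, smul, votrul/]


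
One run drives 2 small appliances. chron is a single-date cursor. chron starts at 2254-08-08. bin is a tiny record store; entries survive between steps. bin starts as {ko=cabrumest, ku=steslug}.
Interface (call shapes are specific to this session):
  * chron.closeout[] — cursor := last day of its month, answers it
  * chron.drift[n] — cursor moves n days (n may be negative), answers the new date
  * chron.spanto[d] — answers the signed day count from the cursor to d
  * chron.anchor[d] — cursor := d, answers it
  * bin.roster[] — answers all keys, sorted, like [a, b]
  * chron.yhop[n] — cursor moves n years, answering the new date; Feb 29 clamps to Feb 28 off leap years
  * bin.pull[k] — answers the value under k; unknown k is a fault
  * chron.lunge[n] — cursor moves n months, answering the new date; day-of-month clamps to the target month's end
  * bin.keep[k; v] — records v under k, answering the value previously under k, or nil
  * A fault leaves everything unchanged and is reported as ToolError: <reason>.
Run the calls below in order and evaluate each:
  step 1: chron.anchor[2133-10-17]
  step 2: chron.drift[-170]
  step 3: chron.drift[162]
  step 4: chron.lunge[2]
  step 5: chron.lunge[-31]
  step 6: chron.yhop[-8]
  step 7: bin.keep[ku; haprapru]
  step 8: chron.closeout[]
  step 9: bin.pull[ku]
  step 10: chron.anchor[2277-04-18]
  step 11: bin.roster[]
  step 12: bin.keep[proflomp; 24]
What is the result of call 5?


-> chron.anchor(d: 2133-10-17)
<- 2133-10-17
-> chron.drift(n: -170)
<- 2133-04-30
-> chron.drift(n: 162)
<- 2133-10-09
-> chron.lunge(n: 2)
<- 2133-12-09
-> chron.lunge(n: -31)
<- 2131-05-09
-> chron.yhop(n: -8)
<- 2123-05-09
-> bin.keep(k: ku, v: haprapru)
<- steslug
-> chron.closeout()
<- 2123-05-31
-> bin.pull(k: ku)
<- haprapru
-> chron.anchor(d: 2277-04-18)
<- 2277-04-18
-> bin.roster()
<- [ko, ku]
-> bin.keep(k: proflomp, v: 24)
<- nil

Answer: 2131-05-09


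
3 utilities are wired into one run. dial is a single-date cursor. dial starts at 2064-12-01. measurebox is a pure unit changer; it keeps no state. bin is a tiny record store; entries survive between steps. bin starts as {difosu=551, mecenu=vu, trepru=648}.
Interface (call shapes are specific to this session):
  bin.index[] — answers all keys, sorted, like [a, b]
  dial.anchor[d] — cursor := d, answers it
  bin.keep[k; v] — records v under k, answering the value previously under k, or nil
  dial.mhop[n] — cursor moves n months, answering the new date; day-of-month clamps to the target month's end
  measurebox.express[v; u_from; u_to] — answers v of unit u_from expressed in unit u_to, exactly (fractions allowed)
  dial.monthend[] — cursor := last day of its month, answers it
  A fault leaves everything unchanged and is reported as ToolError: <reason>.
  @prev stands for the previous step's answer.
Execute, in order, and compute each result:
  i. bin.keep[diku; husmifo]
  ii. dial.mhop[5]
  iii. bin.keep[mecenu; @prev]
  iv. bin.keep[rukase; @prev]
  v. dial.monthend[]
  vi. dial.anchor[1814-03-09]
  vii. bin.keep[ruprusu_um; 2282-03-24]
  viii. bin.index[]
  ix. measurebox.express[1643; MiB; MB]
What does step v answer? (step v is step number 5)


Answer: 2065-05-31

Derivation:
Invoking keep using k='diku', v='husmifo', yielding nil.
Calling mhop using n='5', giving 2065-05-01.
I try keep using k='mecenu', v='@prev', giving vu.
I run keep using k='rukase', v='@prev', — result: nil.
I use monthend(): 2065-05-31.
Now I run anchor using d='1814-03-09': 1814-03-09.
I try keep using k='ruprusu_um', v='2282-03-24': nil.
I call index(), → [difosu, diku, mecenu, rukase, ruprusu_um, trepru].
Using express using v='1643', u_from='MiB', u_to='MB', → 26918912/15625.


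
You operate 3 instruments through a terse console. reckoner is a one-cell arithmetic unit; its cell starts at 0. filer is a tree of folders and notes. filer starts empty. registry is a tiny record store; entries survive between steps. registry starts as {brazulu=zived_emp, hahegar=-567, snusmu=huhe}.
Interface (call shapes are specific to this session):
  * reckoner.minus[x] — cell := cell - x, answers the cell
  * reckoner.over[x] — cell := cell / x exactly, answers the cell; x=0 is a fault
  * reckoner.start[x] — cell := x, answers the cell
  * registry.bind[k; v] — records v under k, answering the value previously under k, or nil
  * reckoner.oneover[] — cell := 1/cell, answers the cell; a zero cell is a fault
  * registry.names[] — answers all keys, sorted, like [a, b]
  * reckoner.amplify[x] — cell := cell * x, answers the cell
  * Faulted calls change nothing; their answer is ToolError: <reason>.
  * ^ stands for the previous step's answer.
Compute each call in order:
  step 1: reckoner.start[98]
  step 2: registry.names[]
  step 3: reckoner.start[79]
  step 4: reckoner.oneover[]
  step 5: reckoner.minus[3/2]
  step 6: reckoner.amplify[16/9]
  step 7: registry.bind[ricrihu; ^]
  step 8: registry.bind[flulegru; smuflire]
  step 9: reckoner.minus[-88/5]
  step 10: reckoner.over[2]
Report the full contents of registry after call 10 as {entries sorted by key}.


Answer: {brazulu=zived_emp, flulegru=smuflire, hahegar=-567, ricrihu=-1880/711, snusmu=huhe}

Derivation:
> start x: 98
= 98
> names
= [brazulu, hahegar, snusmu]
> start x: 79
= 79
> oneover
= 1/79
> minus x: 3/2
= -235/158
> amplify x: 16/9
= -1880/711
> bind k: ricrihu v: ^
= nil
> bind k: flulegru v: smuflire
= nil
> minus x: -88/5
= 53168/3555
> over x: 2
= 26584/3555


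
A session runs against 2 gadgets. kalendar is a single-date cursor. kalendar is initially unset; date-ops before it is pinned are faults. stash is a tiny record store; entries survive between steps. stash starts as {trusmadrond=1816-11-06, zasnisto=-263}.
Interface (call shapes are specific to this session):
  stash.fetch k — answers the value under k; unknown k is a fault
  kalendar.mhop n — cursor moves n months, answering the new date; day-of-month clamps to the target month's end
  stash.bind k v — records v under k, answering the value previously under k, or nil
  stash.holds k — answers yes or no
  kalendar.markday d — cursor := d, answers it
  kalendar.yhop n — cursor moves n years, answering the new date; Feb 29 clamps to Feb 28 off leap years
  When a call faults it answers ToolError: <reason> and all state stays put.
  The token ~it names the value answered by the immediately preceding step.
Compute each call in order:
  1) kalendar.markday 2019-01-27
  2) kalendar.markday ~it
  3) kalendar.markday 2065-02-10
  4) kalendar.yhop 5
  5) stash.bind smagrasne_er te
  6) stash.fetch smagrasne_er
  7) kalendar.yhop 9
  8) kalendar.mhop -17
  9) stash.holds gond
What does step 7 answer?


CALL markday[d=2019-01-27]
RET  2019-01-27
CALL markday[d=~it]
RET  2019-01-27
CALL markday[d=2065-02-10]
RET  2065-02-10
CALL yhop[n=5]
RET  2070-02-10
CALL bind[k=smagrasne_er; v=te]
RET  nil
CALL fetch[k=smagrasne_er]
RET  te
CALL yhop[n=9]
RET  2079-02-10
CALL mhop[n=-17]
RET  2077-09-10
CALL holds[k=gond]
RET  no

Answer: 2079-02-10


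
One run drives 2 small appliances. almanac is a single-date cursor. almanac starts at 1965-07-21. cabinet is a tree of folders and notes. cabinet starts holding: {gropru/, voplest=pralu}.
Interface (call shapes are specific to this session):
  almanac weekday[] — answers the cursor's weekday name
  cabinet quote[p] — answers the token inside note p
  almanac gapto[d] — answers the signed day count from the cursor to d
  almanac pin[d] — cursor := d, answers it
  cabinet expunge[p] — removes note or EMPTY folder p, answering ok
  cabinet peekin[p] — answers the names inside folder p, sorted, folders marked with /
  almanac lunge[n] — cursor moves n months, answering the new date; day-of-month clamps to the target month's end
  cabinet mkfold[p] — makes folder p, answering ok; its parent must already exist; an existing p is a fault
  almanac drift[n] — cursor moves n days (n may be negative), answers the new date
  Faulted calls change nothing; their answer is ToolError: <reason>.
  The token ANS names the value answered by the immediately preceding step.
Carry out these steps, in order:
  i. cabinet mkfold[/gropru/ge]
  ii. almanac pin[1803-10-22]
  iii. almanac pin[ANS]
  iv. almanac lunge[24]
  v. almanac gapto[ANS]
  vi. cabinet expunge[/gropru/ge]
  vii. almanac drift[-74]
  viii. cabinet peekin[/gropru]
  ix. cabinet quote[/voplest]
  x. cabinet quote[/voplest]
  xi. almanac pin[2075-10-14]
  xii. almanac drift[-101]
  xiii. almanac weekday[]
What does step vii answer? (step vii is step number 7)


Answer: 1805-08-09

Derivation:
Next I call cabinet mkfold using /gropru/ge, which returns ok.
Now I run almanac pin using 1803-10-22, and see 1803-10-22.
I try almanac pin using ANS: 1803-10-22.
I call almanac lunge using 24, → 1805-10-22.
Next I call almanac gapto using ANS, and observe 0.
Using cabinet expunge using /gropru/ge, which returns ok.
I run almanac drift using -74, and observe 1805-08-09.
Calling cabinet peekin using /gropru: [].
Next I call cabinet quote using /voplest, which returns pralu.
Invoking cabinet quote using /voplest, and get pralu.
I use almanac pin using 2075-10-14, and observe 2075-10-14.
I run almanac drift using -101, — result: 2075-07-05.
I invoke almanac weekday, and observe Friday.


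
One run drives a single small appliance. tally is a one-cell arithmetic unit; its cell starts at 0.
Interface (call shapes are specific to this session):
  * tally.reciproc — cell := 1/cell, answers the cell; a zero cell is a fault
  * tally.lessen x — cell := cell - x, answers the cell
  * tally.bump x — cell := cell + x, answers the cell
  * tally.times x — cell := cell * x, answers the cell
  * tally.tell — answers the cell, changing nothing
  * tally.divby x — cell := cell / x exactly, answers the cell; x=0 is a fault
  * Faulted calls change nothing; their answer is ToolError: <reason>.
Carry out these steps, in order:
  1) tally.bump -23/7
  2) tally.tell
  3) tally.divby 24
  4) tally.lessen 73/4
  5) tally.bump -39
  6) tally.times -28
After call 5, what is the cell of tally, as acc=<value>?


Answer: acc=-9641/168

Derivation:
// 1. tally.bump(x→-23/7) : -23/7
// 2. tally.tell() : -23/7
// 3. tally.divby(x→24) : -23/168
// 4. tally.lessen(x→73/4) : -3089/168
// 5. tally.bump(x→-39) : -9641/168
// 6. tally.times(x→-28) : 9641/6


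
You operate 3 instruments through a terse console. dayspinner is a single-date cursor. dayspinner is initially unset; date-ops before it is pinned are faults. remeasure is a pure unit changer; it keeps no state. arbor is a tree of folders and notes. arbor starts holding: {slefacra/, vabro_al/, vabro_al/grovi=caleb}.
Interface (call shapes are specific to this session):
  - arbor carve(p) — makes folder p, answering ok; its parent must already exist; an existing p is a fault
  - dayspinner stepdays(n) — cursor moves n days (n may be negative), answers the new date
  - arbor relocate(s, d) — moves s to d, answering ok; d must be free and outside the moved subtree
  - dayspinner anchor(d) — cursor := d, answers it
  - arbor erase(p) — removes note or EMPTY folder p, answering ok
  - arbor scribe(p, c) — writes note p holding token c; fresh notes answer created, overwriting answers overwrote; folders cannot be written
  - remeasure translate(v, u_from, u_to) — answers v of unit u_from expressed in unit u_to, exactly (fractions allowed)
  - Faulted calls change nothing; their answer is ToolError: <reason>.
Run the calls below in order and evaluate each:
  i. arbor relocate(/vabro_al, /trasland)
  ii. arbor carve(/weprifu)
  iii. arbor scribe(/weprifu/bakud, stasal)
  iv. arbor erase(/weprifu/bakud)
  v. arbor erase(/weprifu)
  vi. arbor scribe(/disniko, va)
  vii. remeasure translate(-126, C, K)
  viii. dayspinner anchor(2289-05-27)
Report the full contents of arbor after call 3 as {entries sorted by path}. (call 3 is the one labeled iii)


Answer: {slefacra/, trasland/, trasland/grovi=caleb, weprifu/, weprifu/bakud=stasal}

Derivation:
> arbor relocate s=/vabro_al d=/trasland
:: ok
> arbor carve p=/weprifu
:: ok
> arbor scribe p=/weprifu/bakud c=stasal
:: created
> arbor erase p=/weprifu/bakud
:: ok
> arbor erase p=/weprifu
:: ok
> arbor scribe p=/disniko c=va
:: created
> remeasure translate v=-126 u_from=C u_to=K
:: 2943/20
> dayspinner anchor d=2289-05-27
:: 2289-05-27


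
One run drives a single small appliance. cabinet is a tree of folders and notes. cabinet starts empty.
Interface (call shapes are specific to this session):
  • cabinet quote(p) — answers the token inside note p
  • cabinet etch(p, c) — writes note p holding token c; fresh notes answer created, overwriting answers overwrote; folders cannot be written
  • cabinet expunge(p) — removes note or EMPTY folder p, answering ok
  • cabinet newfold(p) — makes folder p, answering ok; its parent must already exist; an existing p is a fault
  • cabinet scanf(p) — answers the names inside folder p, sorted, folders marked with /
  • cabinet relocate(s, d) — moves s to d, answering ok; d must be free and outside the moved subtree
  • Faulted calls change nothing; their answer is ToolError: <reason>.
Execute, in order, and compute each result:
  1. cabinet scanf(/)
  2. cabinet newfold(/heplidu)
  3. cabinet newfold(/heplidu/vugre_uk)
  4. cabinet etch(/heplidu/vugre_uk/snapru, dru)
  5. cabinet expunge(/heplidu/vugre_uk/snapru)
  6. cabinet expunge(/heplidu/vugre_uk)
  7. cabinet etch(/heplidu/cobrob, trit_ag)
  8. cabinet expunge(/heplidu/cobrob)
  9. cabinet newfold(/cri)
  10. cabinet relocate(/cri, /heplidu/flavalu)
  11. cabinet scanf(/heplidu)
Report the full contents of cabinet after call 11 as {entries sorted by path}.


Answer: {heplidu/, heplidu/flavalu/}

Derivation:
>> cabinet scanf(p='/')
<< []
>> cabinet newfold(p='/heplidu')
<< ok
>> cabinet newfold(p='/heplidu/vugre_uk')
<< ok
>> cabinet etch(p='/heplidu/vugre_uk/snapru', c='dru')
<< created
>> cabinet expunge(p='/heplidu/vugre_uk/snapru')
<< ok
>> cabinet expunge(p='/heplidu/vugre_uk')
<< ok
>> cabinet etch(p='/heplidu/cobrob', c='trit_ag')
<< created
>> cabinet expunge(p='/heplidu/cobrob')
<< ok
>> cabinet newfold(p='/cri')
<< ok
>> cabinet relocate(s='/cri', d='/heplidu/flavalu')
<< ok
>> cabinet scanf(p='/heplidu')
<< [flavalu/]


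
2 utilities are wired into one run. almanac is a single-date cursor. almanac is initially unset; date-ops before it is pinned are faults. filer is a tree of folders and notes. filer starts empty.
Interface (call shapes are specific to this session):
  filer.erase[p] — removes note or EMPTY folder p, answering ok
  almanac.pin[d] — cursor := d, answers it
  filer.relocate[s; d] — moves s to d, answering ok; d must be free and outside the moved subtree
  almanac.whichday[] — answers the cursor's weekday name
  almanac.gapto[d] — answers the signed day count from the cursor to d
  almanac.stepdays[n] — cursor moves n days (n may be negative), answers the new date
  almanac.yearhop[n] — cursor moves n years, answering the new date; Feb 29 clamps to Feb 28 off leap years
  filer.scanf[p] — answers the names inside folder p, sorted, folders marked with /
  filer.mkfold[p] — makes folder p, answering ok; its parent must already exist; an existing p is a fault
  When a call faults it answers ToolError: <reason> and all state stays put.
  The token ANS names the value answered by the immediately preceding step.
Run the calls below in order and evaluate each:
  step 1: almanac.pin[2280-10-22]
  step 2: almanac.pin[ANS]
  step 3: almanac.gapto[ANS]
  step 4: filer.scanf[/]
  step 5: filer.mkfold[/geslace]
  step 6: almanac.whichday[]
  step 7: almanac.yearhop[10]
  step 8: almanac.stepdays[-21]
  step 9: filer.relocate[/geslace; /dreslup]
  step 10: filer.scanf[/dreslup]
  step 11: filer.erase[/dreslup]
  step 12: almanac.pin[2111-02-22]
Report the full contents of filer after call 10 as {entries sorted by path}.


Answer: {dreslup/}

Derivation:
Act: almanac.pin[d→2280-10-22]
Obs: 2280-10-22
Act: almanac.pin[d→ANS]
Obs: 2280-10-22
Act: almanac.gapto[d→ANS]
Obs: 0
Act: filer.scanf[p→/]
Obs: []
Act: filer.mkfold[p→/geslace]
Obs: ok
Act: almanac.whichday[]
Obs: Friday
Act: almanac.yearhop[n→10]
Obs: 2290-10-22
Act: almanac.stepdays[n→-21]
Obs: 2290-10-01
Act: filer.relocate[s→/geslace; d→/dreslup]
Obs: ok
Act: filer.scanf[p→/dreslup]
Obs: []
Act: filer.erase[p→/dreslup]
Obs: ok
Act: almanac.pin[d→2111-02-22]
Obs: 2111-02-22


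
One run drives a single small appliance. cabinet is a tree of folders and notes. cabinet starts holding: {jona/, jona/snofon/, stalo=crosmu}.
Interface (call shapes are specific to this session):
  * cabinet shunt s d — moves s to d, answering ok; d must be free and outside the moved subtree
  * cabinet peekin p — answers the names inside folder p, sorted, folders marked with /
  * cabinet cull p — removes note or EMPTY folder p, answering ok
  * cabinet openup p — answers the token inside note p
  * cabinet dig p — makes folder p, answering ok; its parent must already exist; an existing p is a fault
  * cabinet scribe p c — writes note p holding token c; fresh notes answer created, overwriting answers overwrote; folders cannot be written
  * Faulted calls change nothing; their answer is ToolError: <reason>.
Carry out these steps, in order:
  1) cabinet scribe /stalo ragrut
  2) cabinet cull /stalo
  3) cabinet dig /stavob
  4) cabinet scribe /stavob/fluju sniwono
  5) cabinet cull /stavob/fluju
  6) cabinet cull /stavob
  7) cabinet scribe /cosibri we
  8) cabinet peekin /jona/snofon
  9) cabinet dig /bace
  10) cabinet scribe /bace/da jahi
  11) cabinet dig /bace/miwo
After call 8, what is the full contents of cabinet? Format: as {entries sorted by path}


Answer: {cosibri=we, jona/, jona/snofon/}

Derivation:
-- 1. cabinet scribe(p='/stalo', c='ragrut') == overwrote
-- 2. cabinet cull(p='/stalo') == ok
-- 3. cabinet dig(p='/stavob') == ok
-- 4. cabinet scribe(p='/stavob/fluju', c='sniwono') == created
-- 5. cabinet cull(p='/stavob/fluju') == ok
-- 6. cabinet cull(p='/stavob') == ok
-- 7. cabinet scribe(p='/cosibri', c='we') == created
-- 8. cabinet peekin(p='/jona/snofon') == []
-- 9. cabinet dig(p='/bace') == ok
-- 10. cabinet scribe(p='/bace/da', c='jahi') == created
-- 11. cabinet dig(p='/bace/miwo') == ok


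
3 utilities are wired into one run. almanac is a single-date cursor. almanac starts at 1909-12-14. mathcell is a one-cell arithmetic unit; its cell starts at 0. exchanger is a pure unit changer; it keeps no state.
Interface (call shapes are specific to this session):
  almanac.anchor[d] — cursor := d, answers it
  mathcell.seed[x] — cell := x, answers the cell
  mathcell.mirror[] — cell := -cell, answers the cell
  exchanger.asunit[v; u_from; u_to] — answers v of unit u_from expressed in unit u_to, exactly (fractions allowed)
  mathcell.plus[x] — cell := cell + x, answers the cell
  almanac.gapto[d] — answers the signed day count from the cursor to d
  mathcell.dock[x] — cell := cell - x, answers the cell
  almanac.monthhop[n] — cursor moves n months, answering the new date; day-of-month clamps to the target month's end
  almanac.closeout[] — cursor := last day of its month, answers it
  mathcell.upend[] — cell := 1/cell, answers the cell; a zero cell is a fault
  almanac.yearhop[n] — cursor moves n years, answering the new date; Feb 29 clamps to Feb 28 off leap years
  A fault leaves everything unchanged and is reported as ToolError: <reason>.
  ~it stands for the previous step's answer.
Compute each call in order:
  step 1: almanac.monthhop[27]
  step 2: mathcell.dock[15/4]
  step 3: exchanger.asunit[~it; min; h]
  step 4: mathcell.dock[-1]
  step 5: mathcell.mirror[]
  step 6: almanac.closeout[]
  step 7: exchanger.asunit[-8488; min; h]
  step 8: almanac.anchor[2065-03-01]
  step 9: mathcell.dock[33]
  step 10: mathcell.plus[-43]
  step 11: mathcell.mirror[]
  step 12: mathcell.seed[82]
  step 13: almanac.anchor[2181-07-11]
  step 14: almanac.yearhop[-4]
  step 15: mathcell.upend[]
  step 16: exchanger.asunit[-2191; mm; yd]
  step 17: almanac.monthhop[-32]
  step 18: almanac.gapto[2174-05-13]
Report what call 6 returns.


CALL almanac.monthhop[n: 27]
RET  1912-03-14
CALL mathcell.dock[x: 15/4]
RET  -15/4
CALL exchanger.asunit[v: ~it; u_from: min; u_to: h]
RET  -1/16
CALL mathcell.dock[x: -1]
RET  -11/4
CALL mathcell.mirror[]
RET  11/4
CALL almanac.closeout[]
RET  1912-03-31
CALL exchanger.asunit[v: -8488; u_from: min; u_to: h]
RET  -2122/15
CALL almanac.anchor[d: 2065-03-01]
RET  2065-03-01
CALL mathcell.dock[x: 33]
RET  -121/4
CALL mathcell.plus[x: -43]
RET  -293/4
CALL mathcell.mirror[]
RET  293/4
CALL mathcell.seed[x: 82]
RET  82
CALL almanac.anchor[d: 2181-07-11]
RET  2181-07-11
CALL almanac.yearhop[n: -4]
RET  2177-07-11
CALL mathcell.upend[]
RET  1/82
CALL exchanger.asunit[v: -2191; u_from: mm; u_to: yd]
RET  -10955/4572
CALL almanac.monthhop[n: -32]
RET  2174-11-11
CALL almanac.gapto[d: 2174-05-13]
RET  -182

Answer: 1912-03-31


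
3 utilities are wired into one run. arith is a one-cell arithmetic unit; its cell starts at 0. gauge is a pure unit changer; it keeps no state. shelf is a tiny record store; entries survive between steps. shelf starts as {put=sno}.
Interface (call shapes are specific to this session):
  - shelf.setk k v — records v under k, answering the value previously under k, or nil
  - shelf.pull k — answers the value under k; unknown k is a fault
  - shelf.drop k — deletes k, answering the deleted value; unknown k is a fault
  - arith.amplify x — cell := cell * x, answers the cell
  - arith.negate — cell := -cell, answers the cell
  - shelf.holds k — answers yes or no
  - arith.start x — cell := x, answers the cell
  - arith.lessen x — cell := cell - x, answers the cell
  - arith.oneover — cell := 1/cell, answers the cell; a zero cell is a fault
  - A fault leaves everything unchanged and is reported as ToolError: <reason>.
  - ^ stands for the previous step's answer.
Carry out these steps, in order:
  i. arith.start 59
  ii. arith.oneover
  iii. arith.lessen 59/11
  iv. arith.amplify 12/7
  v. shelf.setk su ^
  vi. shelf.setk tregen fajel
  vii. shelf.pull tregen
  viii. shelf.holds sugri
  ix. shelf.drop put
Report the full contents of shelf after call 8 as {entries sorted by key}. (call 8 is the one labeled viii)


Answer: {put=sno, su=-41640/4543, tregen=fajel}

Derivation:
% 1. start(x→59) == 59
% 2. oneover() == 1/59
% 3. lessen(x→59/11) == -3470/649
% 4. amplify(x→12/7) == -41640/4543
% 5. setk(k→su, v→^) == nil
% 6. setk(k→tregen, v→fajel) == nil
% 7. pull(k→tregen) == fajel
% 8. holds(k→sugri) == no
% 9. drop(k→put) == sno


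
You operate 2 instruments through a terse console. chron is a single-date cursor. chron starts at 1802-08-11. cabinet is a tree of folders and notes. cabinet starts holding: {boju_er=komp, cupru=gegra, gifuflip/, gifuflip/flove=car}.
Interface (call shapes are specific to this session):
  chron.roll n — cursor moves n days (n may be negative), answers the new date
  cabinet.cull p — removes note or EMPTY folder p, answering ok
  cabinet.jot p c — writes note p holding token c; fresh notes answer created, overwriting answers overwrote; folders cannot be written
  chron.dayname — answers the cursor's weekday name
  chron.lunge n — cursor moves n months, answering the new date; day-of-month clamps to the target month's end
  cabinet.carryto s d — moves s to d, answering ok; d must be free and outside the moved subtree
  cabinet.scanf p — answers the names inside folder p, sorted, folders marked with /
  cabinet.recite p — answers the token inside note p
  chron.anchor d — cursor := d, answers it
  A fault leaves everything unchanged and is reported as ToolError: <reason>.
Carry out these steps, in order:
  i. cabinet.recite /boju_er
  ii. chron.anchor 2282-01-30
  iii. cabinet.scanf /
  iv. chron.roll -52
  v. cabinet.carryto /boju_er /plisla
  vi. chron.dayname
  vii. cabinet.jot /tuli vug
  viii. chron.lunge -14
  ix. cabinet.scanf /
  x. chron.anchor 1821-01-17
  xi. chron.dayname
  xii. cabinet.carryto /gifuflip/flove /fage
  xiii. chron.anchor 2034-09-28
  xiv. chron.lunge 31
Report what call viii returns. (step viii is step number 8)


Answer: 2280-10-09

Derivation:
==> cabinet.recite(p→/boju_er)
<== komp
==> chron.anchor(d→2282-01-30)
<== 2282-01-30
==> cabinet.scanf(p→/)
<== [boju_er, cupru, gifuflip/]
==> chron.roll(n→-52)
<== 2281-12-09
==> cabinet.carryto(s→/boju_er, d→/plisla)
<== ok
==> chron.dayname()
<== Friday
==> cabinet.jot(p→/tuli, c→vug)
<== created
==> chron.lunge(n→-14)
<== 2280-10-09
==> cabinet.scanf(p→/)
<== [cupru, gifuflip/, plisla, tuli]
==> chron.anchor(d→1821-01-17)
<== 1821-01-17
==> chron.dayname()
<== Wednesday
==> cabinet.carryto(s→/gifuflip/flove, d→/fage)
<== ok
==> chron.anchor(d→2034-09-28)
<== 2034-09-28
==> chron.lunge(n→31)
<== 2037-04-28


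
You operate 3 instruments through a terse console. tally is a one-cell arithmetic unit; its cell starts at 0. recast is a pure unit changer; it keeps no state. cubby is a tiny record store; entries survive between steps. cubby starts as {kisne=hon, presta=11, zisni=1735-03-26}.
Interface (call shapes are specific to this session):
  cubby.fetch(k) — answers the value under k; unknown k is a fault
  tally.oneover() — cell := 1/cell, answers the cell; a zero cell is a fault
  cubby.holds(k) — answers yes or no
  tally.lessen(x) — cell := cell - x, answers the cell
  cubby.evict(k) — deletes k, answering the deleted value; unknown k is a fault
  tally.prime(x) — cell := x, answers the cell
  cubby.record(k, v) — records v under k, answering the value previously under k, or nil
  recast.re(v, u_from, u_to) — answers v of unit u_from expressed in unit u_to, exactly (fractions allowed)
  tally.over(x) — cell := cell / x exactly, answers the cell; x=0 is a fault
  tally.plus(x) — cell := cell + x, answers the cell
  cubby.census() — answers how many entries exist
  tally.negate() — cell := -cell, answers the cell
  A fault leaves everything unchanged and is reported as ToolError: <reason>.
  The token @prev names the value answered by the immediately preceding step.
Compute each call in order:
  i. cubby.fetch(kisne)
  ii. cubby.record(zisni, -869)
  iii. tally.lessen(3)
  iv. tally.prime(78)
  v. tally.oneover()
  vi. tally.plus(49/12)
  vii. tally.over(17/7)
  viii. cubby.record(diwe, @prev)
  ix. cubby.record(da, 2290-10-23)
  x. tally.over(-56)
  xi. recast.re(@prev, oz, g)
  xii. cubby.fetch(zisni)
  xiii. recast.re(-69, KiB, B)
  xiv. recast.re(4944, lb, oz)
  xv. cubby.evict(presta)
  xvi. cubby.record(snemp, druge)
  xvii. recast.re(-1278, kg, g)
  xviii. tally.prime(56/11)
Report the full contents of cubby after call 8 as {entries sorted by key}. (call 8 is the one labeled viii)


I call fetch with k=kisne, which returns hon.
Invoking record with k=zisni, v=-869, which returns 1735-03-26.
I try lessen with x=3, and see -3.
I invoke prime with x=78: 78.
I run oneover(): 1/78.
I run plus with x=49/12, → 213/52.
Calling over with x=17/7: 1491/884.
I call record with k=diwe, v=@prev, → nil.
I try record with k=da, v=2290-10-23, yielding nil.
Now I run over with x=-56, yielding -213/7072.
Next I call re with v=@prev, u_from=oz, u_to=g, giving -9661517481/11315200000.
Now I run fetch with k=zisni, and see -869.
I use re with v=-69, u_from=KiB, u_to=B, and get -70656.
Using re with v=4944, u_from=lb, u_to=oz, and get 79104.
I use evict with k=presta: 11.
Invoking record with k=snemp, v=druge, and get nil.
Then re with v=-1278, u_from=kg, u_to=g, — result: -1278000.
Invoking prime with x=56/11, which returns 56/11.

Answer: {diwe=1491/884, kisne=hon, presta=11, zisni=-869}


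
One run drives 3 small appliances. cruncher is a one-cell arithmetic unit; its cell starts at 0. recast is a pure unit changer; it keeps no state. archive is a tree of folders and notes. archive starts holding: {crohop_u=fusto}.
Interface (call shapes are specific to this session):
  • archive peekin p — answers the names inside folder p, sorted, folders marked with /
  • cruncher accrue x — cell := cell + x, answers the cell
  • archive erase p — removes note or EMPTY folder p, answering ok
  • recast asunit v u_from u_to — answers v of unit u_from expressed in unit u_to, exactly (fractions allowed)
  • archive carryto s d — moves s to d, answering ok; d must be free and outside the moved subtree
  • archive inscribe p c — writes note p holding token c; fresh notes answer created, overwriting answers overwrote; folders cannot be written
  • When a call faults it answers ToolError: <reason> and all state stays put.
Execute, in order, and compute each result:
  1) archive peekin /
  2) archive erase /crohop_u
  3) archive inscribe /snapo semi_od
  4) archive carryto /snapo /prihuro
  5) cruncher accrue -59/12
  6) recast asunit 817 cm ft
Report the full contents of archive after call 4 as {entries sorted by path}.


Answer: {prihuro=semi_od}

Derivation:
-- archive peekin(/) => [crohop_u]
-- archive erase(/crohop_u) => ok
-- archive inscribe(/snapo, semi_od) => created
-- archive carryto(/snapo, /prihuro) => ok
-- cruncher accrue(-59/12) => -59/12
-- recast asunit(817, cm, ft) => 20425/762


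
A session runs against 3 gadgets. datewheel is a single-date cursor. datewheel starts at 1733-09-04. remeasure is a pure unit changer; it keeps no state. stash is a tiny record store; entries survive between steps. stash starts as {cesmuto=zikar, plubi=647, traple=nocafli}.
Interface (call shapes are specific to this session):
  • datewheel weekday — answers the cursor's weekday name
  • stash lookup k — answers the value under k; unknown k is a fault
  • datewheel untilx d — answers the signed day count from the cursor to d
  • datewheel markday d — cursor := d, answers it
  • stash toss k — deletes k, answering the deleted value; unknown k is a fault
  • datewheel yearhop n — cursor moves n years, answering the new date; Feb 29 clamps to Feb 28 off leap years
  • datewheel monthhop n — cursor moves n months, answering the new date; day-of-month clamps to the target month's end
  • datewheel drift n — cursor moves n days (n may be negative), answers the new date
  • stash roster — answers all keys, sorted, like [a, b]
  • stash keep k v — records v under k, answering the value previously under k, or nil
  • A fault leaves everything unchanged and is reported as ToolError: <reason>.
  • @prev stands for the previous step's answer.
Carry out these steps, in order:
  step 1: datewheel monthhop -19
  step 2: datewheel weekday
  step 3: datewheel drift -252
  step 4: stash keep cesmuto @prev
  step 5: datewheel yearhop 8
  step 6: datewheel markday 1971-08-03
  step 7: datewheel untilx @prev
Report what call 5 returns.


I invoke datewheel monthhop(n→-19), which returns 1732-02-04.
Then datewheel weekday, and get Monday.
Now I run datewheel drift(n→-252): 1731-05-28.
Invoking stash keep(k→cesmuto, v→@prev), and see zikar.
I invoke datewheel yearhop(n→8), — result: 1739-05-28.
I run datewheel markday(d→1971-08-03), — result: 1971-08-03.
Using datewheel untilx(d→@prev), giving 0.

Answer: 1739-05-28


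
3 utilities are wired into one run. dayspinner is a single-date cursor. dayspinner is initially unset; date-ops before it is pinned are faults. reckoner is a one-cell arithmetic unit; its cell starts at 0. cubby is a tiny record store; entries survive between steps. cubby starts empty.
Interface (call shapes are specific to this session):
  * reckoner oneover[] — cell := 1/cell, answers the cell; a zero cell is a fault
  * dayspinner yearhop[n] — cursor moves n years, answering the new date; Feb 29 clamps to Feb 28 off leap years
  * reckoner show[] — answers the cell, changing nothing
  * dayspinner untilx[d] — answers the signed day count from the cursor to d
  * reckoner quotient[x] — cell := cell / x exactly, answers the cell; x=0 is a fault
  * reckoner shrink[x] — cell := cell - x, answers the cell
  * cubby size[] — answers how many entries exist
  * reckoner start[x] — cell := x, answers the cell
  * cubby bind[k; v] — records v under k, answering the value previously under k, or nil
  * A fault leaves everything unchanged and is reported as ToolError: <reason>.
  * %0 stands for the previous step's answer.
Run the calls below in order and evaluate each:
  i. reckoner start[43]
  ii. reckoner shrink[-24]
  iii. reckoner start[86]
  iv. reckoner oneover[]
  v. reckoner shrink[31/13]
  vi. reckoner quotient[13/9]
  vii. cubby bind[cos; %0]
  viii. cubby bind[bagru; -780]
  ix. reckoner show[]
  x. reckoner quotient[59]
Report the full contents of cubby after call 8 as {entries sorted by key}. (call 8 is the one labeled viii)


Answer: {bagru=-780, cos=-23877/14534}

Derivation:
> reckoner start x=43
:: 43
> reckoner shrink x=-24
:: 67
> reckoner start x=86
:: 86
> reckoner oneover
:: 1/86
> reckoner shrink x=31/13
:: -2653/1118
> reckoner quotient x=13/9
:: -23877/14534
> cubby bind k=cos v=%0
:: nil
> cubby bind k=bagru v=-780
:: nil
> reckoner show
:: -23877/14534
> reckoner quotient x=59
:: -23877/857506


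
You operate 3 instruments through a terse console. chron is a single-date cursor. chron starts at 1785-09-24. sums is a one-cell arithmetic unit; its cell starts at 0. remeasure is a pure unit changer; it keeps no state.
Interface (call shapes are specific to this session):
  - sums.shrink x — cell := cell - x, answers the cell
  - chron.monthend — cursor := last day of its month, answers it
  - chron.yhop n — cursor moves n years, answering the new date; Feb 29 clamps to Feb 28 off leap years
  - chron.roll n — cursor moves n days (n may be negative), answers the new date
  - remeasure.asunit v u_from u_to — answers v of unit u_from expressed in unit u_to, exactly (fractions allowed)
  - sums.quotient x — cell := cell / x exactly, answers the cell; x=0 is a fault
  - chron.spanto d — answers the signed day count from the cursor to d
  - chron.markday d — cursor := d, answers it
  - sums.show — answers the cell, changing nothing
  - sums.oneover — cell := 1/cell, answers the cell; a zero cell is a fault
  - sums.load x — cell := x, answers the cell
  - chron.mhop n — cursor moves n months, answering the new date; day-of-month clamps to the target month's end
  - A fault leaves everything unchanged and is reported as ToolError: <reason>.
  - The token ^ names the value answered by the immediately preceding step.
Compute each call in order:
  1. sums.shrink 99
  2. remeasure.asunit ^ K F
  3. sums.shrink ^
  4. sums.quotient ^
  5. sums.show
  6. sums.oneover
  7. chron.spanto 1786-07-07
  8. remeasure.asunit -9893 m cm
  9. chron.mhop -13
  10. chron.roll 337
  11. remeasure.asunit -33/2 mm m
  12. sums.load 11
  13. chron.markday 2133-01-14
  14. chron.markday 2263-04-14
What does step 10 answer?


Answer: 1785-07-27

Derivation:
I call sums.shrink passing 99: -99.
I call remeasure.asunit passing ^, K, F, yielding -63787/100.
I run sums.shrink passing ^, and observe 53887/100.
Calling sums.quotient passing ^: 1.
Now I run sums.show(), — result: 1.
I run sums.oneover, — result: 1.
Now I run chron.spanto passing 1786-07-07, and observe 286.
I use remeasure.asunit passing -9893, m, cm, and get -989300.
I try chron.mhop passing -13: 1784-08-24.
I try chron.roll passing 337, — result: 1785-07-27.
I try remeasure.asunit passing -33/2, mm, m, giving -33/2000.
Calling sums.load passing 11, and get 11.
I call chron.markday passing 2133-01-14, and observe 2133-01-14.
I try chron.markday passing 2263-04-14, and get 2263-04-14.


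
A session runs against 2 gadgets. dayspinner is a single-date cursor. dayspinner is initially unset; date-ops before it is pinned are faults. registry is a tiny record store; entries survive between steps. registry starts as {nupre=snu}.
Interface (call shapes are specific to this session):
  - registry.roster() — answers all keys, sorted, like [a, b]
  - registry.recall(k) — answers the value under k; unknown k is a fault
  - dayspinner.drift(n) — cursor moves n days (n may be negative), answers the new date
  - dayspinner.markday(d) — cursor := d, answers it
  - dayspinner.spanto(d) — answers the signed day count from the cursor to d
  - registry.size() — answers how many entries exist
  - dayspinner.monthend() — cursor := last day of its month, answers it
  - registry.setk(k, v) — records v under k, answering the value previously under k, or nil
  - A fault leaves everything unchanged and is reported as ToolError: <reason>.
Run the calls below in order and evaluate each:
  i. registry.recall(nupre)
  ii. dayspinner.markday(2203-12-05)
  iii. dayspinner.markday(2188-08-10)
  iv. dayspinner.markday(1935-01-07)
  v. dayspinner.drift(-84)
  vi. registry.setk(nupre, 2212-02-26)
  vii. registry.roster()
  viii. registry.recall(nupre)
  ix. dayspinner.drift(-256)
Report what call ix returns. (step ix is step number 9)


# 1. registry.recall(k='nupre') ~> snu
# 2. dayspinner.markday(d='2203-12-05') ~> 2203-12-05
# 3. dayspinner.markday(d='2188-08-10') ~> 2188-08-10
# 4. dayspinner.markday(d='1935-01-07') ~> 1935-01-07
# 5. dayspinner.drift(n='-84') ~> 1934-10-15
# 6. registry.setk(k='nupre', v='2212-02-26') ~> snu
# 7. registry.roster() ~> [nupre]
# 8. registry.recall(k='nupre') ~> 2212-02-26
# 9. dayspinner.drift(n='-256') ~> 1934-02-01

Answer: 1934-02-01


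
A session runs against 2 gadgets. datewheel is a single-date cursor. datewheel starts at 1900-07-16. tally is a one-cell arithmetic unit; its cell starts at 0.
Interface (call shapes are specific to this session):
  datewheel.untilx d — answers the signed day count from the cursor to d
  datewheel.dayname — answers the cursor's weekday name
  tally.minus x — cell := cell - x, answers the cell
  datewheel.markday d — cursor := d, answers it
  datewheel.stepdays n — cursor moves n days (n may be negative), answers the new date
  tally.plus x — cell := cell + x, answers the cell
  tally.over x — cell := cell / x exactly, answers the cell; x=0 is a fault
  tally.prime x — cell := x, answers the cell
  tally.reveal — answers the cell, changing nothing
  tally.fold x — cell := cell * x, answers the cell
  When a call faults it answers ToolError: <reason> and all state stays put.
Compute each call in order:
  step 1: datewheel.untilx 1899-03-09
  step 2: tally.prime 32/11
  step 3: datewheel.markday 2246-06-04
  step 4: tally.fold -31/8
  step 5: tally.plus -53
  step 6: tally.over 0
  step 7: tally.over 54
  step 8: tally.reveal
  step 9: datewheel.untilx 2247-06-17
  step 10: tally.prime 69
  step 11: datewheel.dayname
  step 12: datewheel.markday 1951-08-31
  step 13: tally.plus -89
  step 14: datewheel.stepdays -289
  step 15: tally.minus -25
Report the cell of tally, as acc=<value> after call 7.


I call untilx with d→1899-03-09, — result: -494.
Next I call prime with x→32/11: 32/11.
I run markday with d→2246-06-04, and observe 2246-06-04.
I call fold with x→-31/8, → -124/11.
Now I run plus with x→-53, — result: -707/11.
I call over with x→0: ToolError: division by zero.
Now I run over with x→54, yielding -707/594.
Next I call reveal, and observe -707/594.
I use untilx with d→2247-06-17, → 378.
Then prime with x→69, and observe 69.
Next I call dayname(), giving Thursday.
I invoke markday with d→1951-08-31, — result: 1951-08-31.
I try plus with x→-89, and observe -20.
Invoking stepdays with n→-289, and see 1950-11-15.
Next I call minus with x→-25, and observe 5.

Answer: acc=-707/594
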